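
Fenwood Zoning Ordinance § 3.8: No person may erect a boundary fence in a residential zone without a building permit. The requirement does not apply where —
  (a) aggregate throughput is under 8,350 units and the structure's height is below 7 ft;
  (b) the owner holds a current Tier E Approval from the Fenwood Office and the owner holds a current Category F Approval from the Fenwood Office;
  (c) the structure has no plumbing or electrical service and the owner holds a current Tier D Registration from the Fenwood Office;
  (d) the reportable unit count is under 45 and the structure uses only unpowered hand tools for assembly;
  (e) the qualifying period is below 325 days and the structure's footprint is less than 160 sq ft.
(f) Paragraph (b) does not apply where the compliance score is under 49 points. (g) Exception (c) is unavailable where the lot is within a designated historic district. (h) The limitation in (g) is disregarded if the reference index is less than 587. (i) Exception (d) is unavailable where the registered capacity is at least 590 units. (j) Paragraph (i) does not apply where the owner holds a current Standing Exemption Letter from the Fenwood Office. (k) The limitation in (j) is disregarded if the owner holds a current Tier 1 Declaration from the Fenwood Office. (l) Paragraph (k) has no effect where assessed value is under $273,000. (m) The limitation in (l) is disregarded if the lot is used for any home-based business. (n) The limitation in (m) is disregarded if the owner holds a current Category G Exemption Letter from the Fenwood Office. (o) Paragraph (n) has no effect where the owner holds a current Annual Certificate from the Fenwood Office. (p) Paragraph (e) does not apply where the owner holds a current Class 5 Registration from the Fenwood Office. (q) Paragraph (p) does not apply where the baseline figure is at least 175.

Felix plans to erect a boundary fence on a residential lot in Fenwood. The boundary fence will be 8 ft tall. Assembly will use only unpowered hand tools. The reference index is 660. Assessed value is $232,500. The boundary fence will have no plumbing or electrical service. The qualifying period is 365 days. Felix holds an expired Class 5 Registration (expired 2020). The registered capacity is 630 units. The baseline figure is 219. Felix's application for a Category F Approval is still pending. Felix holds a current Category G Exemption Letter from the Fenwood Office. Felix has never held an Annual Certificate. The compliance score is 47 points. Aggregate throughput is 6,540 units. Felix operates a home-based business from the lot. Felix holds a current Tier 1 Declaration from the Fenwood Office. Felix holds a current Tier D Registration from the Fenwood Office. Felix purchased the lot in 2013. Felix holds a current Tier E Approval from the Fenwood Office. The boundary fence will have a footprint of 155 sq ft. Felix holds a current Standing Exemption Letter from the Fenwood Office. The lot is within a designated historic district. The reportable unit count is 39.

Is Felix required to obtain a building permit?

Exception (a) fails — the structure's height is 8 ft, not below 7 ft.
Exception (b) fails — no current Category F Approval is held.
Exception (c): there is no plumbing or electrical service; a current Tier D Registration is held — every condition holds. But applying paragraphs (g)–(h): (g) applies — the lot is in a historic district. (h), which would lift (g), is not engaged — the reference index is 660, not less than 587. Exception (c) does not apply.
Exception (d): the reportable unit count is 39, under the 45 limit; assembly uses only hand tools — every condition holds. Under paragraphs (i)–(o): (i) applies (the registered capacity is 630 units, meeting the 590 units threshold), but is overridden by (j): (j) operates against (i): a current Standing Exemption Letter is held. (k) would limit (j) — a current Tier 1 Declaration is held — but (l) sets (k) aside: (l) operates — assessed value is $232,500, under the $273,000 limit. (m) would limit (l) — a home-based business operates on the lot — but (n) sets (m) aside: (n) operates against (m): a current Category G Exemption Letter is held. (o) is not triggered (the Annual Certificate is not current), so (n) stands. Exception (d) stands.
Exception (e) fails — the qualifying period is 365 days, not below 325 days.

No — exception (d) applies; Felix does not need a building permit.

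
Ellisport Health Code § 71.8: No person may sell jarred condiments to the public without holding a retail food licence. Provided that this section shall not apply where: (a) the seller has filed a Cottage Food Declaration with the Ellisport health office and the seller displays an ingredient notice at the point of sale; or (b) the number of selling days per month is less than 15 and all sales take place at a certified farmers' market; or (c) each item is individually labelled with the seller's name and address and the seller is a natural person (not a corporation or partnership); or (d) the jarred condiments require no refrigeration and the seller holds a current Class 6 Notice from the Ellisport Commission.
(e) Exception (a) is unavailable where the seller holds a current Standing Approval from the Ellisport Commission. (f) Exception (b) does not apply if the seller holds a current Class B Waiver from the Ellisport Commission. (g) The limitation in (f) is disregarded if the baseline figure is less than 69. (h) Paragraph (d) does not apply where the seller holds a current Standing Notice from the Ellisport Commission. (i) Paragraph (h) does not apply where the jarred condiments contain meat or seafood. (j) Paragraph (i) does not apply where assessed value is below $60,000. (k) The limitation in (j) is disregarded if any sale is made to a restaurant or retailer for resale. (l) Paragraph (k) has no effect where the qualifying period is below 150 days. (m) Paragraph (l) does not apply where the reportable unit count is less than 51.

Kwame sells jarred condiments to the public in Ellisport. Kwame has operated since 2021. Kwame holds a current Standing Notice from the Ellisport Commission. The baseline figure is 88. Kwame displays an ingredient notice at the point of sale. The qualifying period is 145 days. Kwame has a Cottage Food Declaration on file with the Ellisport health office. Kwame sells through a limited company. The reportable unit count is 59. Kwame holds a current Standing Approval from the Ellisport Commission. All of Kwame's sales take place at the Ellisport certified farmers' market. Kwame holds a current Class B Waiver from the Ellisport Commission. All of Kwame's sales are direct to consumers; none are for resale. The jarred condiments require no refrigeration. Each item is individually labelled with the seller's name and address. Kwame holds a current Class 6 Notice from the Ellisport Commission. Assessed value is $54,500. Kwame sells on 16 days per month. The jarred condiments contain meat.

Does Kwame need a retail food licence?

Yes — Kwame must hold a retail food licence.

Exception (a): a Cottage Food Declaration is on file; an ingredient notice is displayed — every condition holds. Turning to paragraph (e): (e) is triggered — a current Standing Approval is held. (a) is therefore removed.
Exception (b) does not apply: the number of selling days per month is 16, not less than 15.
Exception (c) requires that the seller is a natural person (not a corporation or partnership); but the seller operates through a limited company, so (c) is unavailable.
Exception (d) is satisfied on its face — the jarred condiments are shelf-stable; a current Class 6 Notice is held. But applying paragraphs (h)–(m): (h) is engaged — a current Standing Notice is held. (i) operates (the jarred condiments contain meat), but is set aside by (j): (j) is triggered — assessed value is $54,500, below the $60,000 limit. (k), which would lift (j), does not operate here — no sales are for resale. (d) is therefore removed.
No exception applies. The general rule governs.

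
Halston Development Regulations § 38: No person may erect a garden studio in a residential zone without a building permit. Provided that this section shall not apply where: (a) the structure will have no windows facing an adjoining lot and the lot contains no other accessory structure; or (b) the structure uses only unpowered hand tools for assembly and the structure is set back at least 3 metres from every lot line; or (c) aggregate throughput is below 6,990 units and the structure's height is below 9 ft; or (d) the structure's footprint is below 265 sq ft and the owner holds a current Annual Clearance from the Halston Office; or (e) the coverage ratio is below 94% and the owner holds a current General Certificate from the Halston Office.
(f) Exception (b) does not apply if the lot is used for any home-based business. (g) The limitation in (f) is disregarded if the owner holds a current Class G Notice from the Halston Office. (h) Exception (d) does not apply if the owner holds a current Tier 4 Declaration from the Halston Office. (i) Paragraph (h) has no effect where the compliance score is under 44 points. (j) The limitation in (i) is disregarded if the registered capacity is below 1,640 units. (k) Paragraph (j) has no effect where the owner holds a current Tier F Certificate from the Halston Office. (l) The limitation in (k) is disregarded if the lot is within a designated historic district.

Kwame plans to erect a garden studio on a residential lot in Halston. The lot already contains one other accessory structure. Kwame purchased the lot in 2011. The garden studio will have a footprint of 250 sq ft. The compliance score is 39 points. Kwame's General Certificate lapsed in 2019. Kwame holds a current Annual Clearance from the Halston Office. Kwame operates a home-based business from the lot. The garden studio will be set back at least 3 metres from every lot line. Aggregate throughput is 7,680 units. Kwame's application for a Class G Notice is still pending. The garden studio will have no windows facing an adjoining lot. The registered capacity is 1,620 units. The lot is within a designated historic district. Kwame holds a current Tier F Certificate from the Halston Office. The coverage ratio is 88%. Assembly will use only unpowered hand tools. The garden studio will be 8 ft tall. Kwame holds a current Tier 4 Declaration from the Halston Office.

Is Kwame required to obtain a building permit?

Yes — Kwame must obtain a building permit.

Exception (a) fails — the lot already has another accessory structure.
All of (b)'s requirements are met (assembly uses only hand tools; the setback is at least 3 m on every side). But: (f) operates against (b): a home-based business operates on the lot. (g) does not operate here (no current Class G Notice is held), so (f) stands. So (b) is unavailable.
Exception (c) does not apply: aggregate throughput is 7,680 units, not below 6,990 units.
All of (d)'s requirements are met (the structure's footprint is 250 sq ft, below the 265 sq ft limit; a current Annual Clearance is held). Turning to paragraphs (h)–(l): (h) operates against (d): a current Tier 4 Declaration is held. (i) would limit (h) — the compliance score is 39 points, under the 44 points limit — but (j) sets (i) aside: (j) operates against (i): the registered capacity is 1,620 units, below the 1,640 units limit. (k) would limit (j) — a current Tier F Certificate is held — but (l) sets (k) aside: (l) operates against (k): the lot is in a historic district. Exception (d) does not apply.
Exception (e) requires that the owner holds a current General Certificate from the Halston Office; but there is no General Certificate in force, so (e) is unavailable.
No exception is made out. Kwame falls within the general rule.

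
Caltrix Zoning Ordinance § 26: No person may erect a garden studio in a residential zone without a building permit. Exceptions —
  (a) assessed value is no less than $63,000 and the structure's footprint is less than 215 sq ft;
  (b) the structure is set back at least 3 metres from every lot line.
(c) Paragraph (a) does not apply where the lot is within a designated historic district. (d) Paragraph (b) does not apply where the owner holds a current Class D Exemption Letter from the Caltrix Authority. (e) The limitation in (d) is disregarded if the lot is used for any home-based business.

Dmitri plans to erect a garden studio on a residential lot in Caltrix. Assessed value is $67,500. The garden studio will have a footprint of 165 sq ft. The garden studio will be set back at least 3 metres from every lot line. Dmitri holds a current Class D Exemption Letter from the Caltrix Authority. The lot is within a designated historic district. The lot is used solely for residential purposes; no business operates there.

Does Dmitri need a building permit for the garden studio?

Yes — Dmitri must obtain a building permit.

All of (a)'s requirements are met (assessed value is $67,500, meeting the $63,000 threshold; the structure's footprint is 165 sq ft, less than the 215 sq ft limit). However, paragraph (c) must be considered: (c) is triggered — the lot is in a historic district. So (a) is unavailable.
Exception (b)'s conditions are all satisfied: the setback is at least 3 m on every side. However, paragraphs (d)–(e) must be considered: (d) is triggered — a current Class D Exemption Letter is held. (e), which would lift (d), does not operate here — the lot is solely residential. (b) is therefore removed.
Every exception is unavailable, so the rule governs.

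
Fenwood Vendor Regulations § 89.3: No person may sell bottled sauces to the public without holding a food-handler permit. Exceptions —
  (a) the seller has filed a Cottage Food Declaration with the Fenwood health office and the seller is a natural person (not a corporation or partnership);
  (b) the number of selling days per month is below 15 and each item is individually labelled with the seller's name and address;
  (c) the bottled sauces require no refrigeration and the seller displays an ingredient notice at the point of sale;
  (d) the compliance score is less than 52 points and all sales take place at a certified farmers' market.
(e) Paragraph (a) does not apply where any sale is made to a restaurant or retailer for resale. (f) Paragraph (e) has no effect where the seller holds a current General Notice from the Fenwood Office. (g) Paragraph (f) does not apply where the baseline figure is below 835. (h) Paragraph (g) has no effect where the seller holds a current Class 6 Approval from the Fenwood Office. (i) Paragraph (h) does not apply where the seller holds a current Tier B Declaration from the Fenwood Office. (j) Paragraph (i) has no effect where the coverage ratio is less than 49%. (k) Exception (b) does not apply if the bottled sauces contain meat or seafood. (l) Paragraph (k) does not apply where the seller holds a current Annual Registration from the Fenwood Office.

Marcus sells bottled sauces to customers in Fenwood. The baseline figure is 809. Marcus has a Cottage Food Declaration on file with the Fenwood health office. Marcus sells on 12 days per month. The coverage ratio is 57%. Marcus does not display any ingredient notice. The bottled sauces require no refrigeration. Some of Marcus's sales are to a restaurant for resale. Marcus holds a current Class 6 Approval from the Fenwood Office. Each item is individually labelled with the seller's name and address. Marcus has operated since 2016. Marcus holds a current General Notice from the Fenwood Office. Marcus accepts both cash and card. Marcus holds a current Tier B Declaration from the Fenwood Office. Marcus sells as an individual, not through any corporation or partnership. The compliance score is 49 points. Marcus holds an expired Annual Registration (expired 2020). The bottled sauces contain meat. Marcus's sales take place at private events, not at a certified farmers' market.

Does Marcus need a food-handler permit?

Yes — Marcus must hold a food-handler permit.

Exception (a): a Cottage Food Declaration is on file; the seller is a natural person — every condition holds. But applying paragraphs (e)–(j): (e) applies — some sales are to a restaurant for resale. (f) is triggered (a current General Notice is held), but is overridden by (g): (g) operates — the baseline figure is 809, below the 835 limit. (h) operates (a current Class 6 Approval is held), but is overridden by (i): (i) is engaged — a current Tier B Declaration is held. (j), which would lift (i), does not operate here — the coverage ratio is 57%, not less than 49%. Exception (a) does not apply.
Exception (b): the number of selling days per month is 12, below the 15 limit; items are individually labelled — every condition holds. But applying paragraphs (k)–(l): (k) operates against (b): the bottled sauces contain meat. (l), which would lift (k), is not engaged — no current Annual Registration is held. Exception (b) does not apply.
Exception (c) requires that the seller displays an ingredient notice at the point of sale; but no ingredient notice is displayed, so (c) is unavailable.
Exception (d) fails — sales are at private events, not a certified farmers' market.
Every exception is unavailable, so the rule governs.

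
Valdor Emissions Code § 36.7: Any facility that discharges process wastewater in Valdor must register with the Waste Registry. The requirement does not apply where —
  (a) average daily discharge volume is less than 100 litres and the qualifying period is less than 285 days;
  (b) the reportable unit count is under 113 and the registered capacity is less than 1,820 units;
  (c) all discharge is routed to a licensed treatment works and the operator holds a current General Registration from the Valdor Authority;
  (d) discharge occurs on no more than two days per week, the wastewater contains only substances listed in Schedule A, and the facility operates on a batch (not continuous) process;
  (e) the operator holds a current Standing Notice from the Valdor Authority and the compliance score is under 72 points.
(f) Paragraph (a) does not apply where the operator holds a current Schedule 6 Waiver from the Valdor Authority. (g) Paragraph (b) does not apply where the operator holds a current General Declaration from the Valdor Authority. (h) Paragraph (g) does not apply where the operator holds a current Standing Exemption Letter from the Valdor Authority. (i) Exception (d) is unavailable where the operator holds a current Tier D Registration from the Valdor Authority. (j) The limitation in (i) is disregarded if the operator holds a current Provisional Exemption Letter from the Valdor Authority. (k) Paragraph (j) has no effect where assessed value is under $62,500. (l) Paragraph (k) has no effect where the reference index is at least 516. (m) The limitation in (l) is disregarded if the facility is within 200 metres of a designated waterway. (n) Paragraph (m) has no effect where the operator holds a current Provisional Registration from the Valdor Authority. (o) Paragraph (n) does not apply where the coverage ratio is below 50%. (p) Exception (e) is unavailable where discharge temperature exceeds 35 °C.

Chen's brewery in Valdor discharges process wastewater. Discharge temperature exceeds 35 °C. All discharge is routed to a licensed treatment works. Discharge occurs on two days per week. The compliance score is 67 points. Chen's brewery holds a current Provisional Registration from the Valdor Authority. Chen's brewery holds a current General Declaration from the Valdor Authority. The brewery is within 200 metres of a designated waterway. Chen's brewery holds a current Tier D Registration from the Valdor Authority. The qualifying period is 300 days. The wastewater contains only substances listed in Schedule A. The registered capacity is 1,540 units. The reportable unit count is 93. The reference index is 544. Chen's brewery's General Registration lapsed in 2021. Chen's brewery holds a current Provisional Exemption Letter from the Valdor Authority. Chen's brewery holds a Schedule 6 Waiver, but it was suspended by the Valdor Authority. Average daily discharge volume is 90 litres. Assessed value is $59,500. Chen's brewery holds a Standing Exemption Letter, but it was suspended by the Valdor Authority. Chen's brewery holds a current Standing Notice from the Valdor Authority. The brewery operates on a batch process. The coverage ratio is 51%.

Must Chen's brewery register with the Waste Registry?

Exception (a) does not apply: the qualifying period is 300 days, not less than 285 days.
All of (b)'s requirements are met (the reportable unit count is 93, under the 113 limit; the registered capacity is 1,540 units, less than the 1,820 units limit). However, paragraphs (g)–(h) must be considered: (g) operates against (b): a current General Declaration is held. (h), which would lift (g), is inapplicable — the Standing Exemption Letter is not current. Exception (b) does not apply.
Exception (c) requires that the operator holds a current General Registration from the Valdor Authority; but the General Registration is not current, so (c) is unavailable.
Exception (d) is satisfied on its face — discharge occurs on no more than two days per week; the wastewater is Schedule-A-only; the facility operates on a batch process. Under paragraphs (i)–(o): (i) is triggered (a current Tier D Registration is held), but is set aside by (j): (j) operates against (i): a current Provisional Exemption Letter is held. (k) is triggered (assessed value is $59,500, under the $62,500 limit), but is overridden by (l): (l) applies — the reference index is 544, meeting the 516 threshold. (m) applies (the brewery is within 200 m of a designated waterway), but is itself disapplied by (n): (n) operates against (m): a current Provisional Registration is held. (o), which would lift (n), does not operate here — the coverage ratio is 51%, not below 50%. So (d) applies.
Exception (e)'s conditions are all satisfied: a current Standing Notice is held; the compliance score is 67 points, under the 72 points limit. But: (p) operates against (e): discharge temperature exceeds 35 °C. So (e) is unavailable.

No — exception (d) applies; Chen's brewery is not required to register with the Waste Registry.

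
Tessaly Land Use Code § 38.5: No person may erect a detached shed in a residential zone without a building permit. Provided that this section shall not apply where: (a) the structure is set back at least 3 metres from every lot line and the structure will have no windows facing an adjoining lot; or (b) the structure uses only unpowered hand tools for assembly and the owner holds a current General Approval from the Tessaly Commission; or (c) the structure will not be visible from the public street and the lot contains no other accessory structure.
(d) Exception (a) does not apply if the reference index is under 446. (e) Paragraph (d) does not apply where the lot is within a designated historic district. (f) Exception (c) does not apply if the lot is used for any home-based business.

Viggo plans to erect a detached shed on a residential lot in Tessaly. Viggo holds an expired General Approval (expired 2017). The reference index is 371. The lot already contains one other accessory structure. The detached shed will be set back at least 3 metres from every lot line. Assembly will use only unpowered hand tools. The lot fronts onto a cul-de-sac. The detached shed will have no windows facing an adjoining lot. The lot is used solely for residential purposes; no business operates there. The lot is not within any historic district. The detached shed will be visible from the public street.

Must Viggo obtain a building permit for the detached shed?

Yes — Viggo must obtain a building permit.

Exception (a)'s conditions are all satisfied: the setback is at least 3 m on every side; no windows face an adjoining lot. However, paragraphs (d)–(e) must be considered: (d) operates against (a): the reference index is 371, under the 446 limit. (e) is not triggered (the lot is not in a historic district), so (d) stands. Exception (a) does not apply.
Exception (b) requires that the owner holds a current General Approval from the Tessaly Commission; but the General Approval is not current, so (b) is unavailable.
Exception (c) fails — the structure will be visible from the street.
No exception displaces § 38.5.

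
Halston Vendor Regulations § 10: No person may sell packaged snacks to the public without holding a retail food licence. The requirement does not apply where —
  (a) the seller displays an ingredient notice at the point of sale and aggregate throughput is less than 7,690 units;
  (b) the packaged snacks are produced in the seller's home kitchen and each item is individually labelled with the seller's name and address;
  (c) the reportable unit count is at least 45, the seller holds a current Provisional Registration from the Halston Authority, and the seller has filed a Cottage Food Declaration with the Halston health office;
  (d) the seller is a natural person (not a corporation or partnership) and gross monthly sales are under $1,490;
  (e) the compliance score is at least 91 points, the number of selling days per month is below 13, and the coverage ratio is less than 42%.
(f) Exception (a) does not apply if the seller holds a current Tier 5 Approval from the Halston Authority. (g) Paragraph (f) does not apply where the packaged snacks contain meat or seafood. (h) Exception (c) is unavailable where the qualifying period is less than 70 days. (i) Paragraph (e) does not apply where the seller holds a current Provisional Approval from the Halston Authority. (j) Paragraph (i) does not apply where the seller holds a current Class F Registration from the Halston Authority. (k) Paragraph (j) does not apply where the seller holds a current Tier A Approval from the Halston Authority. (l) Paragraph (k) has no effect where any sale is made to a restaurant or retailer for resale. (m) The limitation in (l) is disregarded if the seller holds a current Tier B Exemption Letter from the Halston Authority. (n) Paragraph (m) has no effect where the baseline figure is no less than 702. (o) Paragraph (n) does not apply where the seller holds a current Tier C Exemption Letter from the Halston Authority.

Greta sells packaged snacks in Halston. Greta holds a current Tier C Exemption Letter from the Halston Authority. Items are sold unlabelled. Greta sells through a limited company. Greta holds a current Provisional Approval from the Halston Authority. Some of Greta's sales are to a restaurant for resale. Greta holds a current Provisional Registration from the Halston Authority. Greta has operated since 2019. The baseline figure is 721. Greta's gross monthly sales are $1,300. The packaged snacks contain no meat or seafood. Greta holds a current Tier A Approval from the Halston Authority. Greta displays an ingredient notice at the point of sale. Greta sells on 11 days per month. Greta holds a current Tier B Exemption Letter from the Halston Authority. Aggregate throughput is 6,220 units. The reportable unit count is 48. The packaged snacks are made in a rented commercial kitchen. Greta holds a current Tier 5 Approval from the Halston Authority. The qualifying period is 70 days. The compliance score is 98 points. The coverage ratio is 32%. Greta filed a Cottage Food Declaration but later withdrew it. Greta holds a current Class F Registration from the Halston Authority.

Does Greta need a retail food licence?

Yes — Greta must hold a retail food licence.

Exception (a) is satisfied on its face — an ingredient notice is displayed; aggregate throughput is 6,220 units, less than the 7,690 units limit. But: (f) operates against (a): a current Tier 5 Approval is held. (g), which would lift (f), is inapplicable — the packaged snacks contain no meat or seafood. So (a) is unavailable.
Exception (b) fails — the packaged snacks are made in a commercial kitchen, not a home kitchen.
Exception (c) fails — the Cottage Food Declaration was withdrawn.
Exception (d) requires that the seller is a natural person (not a corporation or partnership); but the seller operates through a limited company, so (d) is unavailable.
Exception (e) is satisfied on its face — the compliance score is 98 points, meeting the 91 points threshold; the number of selling days per month is 11, below the 13 limit; the coverage ratio is 32%, less than the 42% limit. But applying paragraphs (i)–(o): (i) is triggered — a current Provisional Approval is held. (j) would limit (i) — a current Class F Registration is held — but (k) sets (j) aside: (k) operates against (j): a current Tier A Approval is held. (l) is engaged (some sales are to a restaurant for resale), but is displaced by (m): (m) operates against (l): a current Tier B Exemption Letter is held. (n) operates (the baseline figure is 721, meeting the 702 threshold), but is set aside by (o): (o) operates against (n): a current Tier C Exemption Letter is held. (e) is therefore removed.
None of the exceptions is available; § 10 applies in full.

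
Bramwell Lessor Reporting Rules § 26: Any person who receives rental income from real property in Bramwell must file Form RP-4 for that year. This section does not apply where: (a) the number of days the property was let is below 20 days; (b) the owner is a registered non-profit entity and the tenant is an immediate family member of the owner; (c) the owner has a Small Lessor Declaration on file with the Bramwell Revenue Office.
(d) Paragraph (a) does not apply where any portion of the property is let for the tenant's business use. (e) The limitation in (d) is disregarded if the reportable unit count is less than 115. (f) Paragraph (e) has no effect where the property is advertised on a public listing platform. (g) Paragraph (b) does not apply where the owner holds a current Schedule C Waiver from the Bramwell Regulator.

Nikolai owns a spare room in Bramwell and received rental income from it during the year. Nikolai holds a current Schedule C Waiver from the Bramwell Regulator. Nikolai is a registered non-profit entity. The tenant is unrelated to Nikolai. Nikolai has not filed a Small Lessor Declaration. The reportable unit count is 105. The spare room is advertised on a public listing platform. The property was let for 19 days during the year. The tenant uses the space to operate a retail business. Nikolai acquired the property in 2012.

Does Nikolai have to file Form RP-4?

All of (a)'s requirements are met (the number of days the property was let is 19 days, below the 20 days limit). But: (d) applies — the space is let for business use. (e) is triggered (the reportable unit count is 105, less than the 115 limit), but is itself disapplied by (f): (f) is triggered — the property is publicly advertised. Exception (a) does not apply.
Exception (b) does not apply: the tenant is unrelated to the owner.
Exception (c) does not apply: no Small Lessor Declaration is on file.
No exception applies. The general rule governs.

Yes — Nikolai must file Form RP-4.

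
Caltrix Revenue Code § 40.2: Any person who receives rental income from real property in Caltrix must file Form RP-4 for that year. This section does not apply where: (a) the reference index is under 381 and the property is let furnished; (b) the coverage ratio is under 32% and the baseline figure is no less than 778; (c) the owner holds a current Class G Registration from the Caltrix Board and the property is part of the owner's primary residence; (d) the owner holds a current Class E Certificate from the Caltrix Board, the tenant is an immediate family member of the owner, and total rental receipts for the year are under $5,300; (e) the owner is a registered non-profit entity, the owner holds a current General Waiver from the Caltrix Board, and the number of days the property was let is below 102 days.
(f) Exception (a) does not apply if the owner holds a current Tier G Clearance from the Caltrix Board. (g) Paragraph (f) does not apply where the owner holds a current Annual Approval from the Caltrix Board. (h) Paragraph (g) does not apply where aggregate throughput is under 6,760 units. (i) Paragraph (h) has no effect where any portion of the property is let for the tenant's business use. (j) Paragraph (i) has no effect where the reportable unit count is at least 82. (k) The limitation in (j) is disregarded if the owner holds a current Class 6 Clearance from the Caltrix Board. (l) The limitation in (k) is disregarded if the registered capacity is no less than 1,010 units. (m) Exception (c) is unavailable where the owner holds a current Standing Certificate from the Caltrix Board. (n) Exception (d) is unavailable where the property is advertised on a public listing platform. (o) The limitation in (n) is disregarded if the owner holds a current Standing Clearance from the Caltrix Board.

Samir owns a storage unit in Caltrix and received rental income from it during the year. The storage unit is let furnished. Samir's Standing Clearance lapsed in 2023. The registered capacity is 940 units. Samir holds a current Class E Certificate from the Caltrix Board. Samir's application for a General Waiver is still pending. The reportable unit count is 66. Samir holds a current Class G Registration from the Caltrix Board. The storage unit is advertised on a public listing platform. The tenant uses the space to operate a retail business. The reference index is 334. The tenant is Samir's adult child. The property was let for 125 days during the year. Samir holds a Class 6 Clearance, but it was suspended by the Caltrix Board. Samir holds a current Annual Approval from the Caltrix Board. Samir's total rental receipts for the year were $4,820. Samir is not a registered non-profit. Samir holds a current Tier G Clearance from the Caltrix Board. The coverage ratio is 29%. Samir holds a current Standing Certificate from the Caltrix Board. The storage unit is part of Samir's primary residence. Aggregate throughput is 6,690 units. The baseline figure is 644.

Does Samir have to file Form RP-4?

Exception (a) is satisfied on its face — the reference index is 334, under the 381 limit; the property is let furnished. Applying paragraphs (f)–(l): (f) would limit (a) — a current Tier G Clearance is held — but (g) sets (f) aside: (g) operates against (f): a current Annual Approval is held. (h) would limit (g) — aggregate throughput is 6,690 units, under the 6,760 units limit — but (i) sets (h) aside: (i) operates — the space is let for business use. (j), which would lift (i), does not operate here — the reportable unit count is 66, short of 82. (a) remains available.
Exception (b) does not apply: the baseline figure is 644, short of 778.
Exception (c): a current Class G Registration is held; the storage unit is part of the primary residence — every condition holds. However, paragraph (m) must be considered: (m) operates — a current Standing Certificate is held. (c) is therefore removed.
Exception (d): a current Class E Certificate is held; the tenant is an immediate family member; total rental receipts for the year are $4,820, under the $5,300 limit — every condition holds. But applying paragraphs (n)–(o): (n) operates against (d): the property is publicly advertised. (o) is not triggered (there is no Standing Clearance in force), so (n) stands. So (d) is unavailable.
Exception (e) does not apply: Samir is not a registered non-profit.

No — exception (a) applies; Samir is not required to file Form RP-4.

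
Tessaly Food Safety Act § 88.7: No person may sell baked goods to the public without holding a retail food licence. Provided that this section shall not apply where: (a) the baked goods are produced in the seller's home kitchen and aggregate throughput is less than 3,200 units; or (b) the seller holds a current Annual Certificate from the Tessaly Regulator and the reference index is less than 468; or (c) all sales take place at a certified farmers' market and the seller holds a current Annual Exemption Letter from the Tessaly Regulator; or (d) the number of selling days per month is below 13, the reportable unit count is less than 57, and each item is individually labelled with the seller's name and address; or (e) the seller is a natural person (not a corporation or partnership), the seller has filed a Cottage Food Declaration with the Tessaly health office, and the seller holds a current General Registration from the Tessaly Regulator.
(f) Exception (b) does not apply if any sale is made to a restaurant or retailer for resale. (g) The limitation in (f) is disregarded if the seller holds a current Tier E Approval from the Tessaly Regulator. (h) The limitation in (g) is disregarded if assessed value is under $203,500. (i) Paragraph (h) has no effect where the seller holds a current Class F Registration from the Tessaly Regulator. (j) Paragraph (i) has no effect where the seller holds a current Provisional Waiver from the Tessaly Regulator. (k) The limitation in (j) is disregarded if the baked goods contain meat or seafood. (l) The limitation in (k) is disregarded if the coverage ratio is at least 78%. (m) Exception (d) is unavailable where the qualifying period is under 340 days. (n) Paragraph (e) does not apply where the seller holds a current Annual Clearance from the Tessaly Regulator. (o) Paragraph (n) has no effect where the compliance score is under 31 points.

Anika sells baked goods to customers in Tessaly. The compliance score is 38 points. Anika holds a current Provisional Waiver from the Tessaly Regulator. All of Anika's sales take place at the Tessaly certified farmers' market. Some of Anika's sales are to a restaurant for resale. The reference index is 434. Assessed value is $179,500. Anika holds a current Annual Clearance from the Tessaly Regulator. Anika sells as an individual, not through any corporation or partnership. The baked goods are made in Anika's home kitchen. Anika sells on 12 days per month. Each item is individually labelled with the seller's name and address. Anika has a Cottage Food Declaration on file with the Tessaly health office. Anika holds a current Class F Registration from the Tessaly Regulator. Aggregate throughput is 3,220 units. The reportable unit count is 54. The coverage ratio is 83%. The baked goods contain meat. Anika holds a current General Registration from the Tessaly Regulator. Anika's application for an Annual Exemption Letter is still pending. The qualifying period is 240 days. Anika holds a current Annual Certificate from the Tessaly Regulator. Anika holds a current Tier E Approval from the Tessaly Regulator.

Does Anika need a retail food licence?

Exception (a) requires that aggregate throughput is less than 3,200 units; but aggregate throughput is 3,220 units, not less than 3,200 units, so (a) is unavailable.
Exception (b): a current Annual Certificate is held; the reference index is 434, less than the 468 limit — every condition holds. But: (f) operates against (b): some sales are to a restaurant for resale. (g) operates (a current Tier E Approval is held), but is itself disapplied by (h): (h) operates — assessed value is $179,500, under the $203,500 limit. (i) would limit (h) — a current Class F Registration is held — but (j) sets (i) aside: (j) operates against (i): a current Provisional Waiver is held. (k) would limit (j) — the baked goods contain meat — but (l) sets (k) aside: (l) applies — the coverage ratio is 83%, meeting the 78% threshold. Exception (b) does not apply.
Exception (c) does not apply: no current Annual Exemption Letter is held.
Exception (d)'s conditions are all satisfied: the number of selling days per month is 12, below the 13 limit; the reportable unit count is 54, less than the 57 limit; items are individually labelled. But applying paragraph (m): (m) operates against (d): the qualifying period is 240 days, under the 340 days limit. So (d) is unavailable.
Exception (e)'s conditions are all satisfied: the seller is a natural person; a Cottage Food Declaration is on file; a current General Registration is held. However, paragraphs (n)–(o) must be considered: (n) operates — a current Annual Clearance is held. (o) is inapplicable (the compliance score is 38 points, not under 31 points), so (n) stands. So (e) is unavailable.
Every exception is unavailable, so the rule governs.

Yes — Anika must hold a retail food licence.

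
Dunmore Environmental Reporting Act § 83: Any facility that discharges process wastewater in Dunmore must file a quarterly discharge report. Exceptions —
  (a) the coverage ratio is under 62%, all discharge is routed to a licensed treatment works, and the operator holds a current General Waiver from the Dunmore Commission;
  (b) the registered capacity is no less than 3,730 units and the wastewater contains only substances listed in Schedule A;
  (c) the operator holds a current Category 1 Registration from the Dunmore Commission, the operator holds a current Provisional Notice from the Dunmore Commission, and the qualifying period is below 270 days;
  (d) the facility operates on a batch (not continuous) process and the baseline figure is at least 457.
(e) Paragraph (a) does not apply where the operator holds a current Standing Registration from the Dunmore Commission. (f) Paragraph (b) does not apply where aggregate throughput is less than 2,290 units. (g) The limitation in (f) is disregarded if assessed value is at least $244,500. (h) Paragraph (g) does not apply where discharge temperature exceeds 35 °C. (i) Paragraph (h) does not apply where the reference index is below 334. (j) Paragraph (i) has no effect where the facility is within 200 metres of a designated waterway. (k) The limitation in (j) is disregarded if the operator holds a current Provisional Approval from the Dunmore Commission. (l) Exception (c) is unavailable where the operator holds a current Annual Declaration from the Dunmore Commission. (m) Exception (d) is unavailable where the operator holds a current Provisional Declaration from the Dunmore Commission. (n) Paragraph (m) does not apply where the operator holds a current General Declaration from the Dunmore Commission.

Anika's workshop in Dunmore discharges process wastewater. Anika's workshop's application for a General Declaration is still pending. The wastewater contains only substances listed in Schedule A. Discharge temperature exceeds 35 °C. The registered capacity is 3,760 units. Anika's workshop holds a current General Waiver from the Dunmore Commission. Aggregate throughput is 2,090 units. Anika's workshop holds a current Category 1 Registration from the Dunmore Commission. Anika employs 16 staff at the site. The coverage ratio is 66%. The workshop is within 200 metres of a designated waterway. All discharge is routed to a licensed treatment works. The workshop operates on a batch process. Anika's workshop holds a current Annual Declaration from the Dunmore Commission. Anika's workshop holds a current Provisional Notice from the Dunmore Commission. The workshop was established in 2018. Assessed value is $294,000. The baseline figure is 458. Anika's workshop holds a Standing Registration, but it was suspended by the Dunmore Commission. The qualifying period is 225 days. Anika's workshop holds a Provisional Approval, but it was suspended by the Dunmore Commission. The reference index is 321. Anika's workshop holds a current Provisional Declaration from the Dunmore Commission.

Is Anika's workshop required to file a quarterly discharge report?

Yes — Anika's workshop must file a quarterly discharge report.

Exception (a) fails — the coverage ratio is 66%, not under 62%.
Exception (b) is satisfied on its face — the registered capacity is 3,760 units, meeting the 3,730 units threshold; the wastewater is Schedule-A-only. However, paragraphs (f)–(k) must be considered: (f) is triggered — aggregate throughput is 2,090 units, less than the 2,290 units limit. (g) would limit (f) — assessed value is $294,000, meeting the $244,500 threshold — but (h) sets (g) aside: (h) operates against (g): discharge temperature exceeds 35 °C. (i) would limit (h) — the reference index is 321, below the 334 limit — but (j) sets (i) aside: (j) is engaged — the workshop is within 200 m of a designated waterway. (k) is not engaged (there is no Provisional Approval in force), so (j) stands. Exception (b) does not apply.
All of (c)'s requirements are met (a current Category 1 Registration is held; a current Provisional Notice is held; the qualifying period is 225 days, below the 270 days limit). However, paragraph (l) must be considered: (l) operates against (c): a current Annual Declaration is held. (c) is therefore removed.
Exception (d) is satisfied on its face — the facility operates on a batch process; the baseline figure is 458, meeting the 457 threshold. But: (m) applies — a current Provisional Declaration is held. (n) is not triggered (the General Declaration is not current), so (m) stands. Exception (d) does not apply.
None of the exceptions is available; § 83 applies in full.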